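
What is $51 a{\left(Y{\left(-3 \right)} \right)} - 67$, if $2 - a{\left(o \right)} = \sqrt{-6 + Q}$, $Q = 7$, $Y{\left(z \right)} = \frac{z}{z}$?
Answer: $-16$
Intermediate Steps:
$Y{\left(z \right)} = 1$
$a{\left(o \right)} = 1$ ($a{\left(o \right)} = 2 - \sqrt{-6 + 7} = 2 - \sqrt{1} = 2 - 1 = 1$)
$51 a{\left(Y{\left(-3 \right)} \right)} - 67 = 51 \cdot 1 - 67 = 51 - 67 = -16$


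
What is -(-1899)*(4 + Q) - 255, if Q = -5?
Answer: -2154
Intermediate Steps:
-(-1899)*(4 + Q) - 255 = -(-1899)*(4 - 5) - 255 = -(-1899)*(-1) - 255 = -211*9 - 255 = -1899 - 255 = -2154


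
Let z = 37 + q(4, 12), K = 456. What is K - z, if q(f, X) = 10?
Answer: 409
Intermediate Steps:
z = 47 (z = 37 + 10 = 47)
K - z = 456 - 1*47 = 456 - 47 = 409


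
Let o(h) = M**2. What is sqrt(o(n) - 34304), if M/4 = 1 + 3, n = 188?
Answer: 16*I*sqrt(133) ≈ 184.52*I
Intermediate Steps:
M = 16 (M = 4*(1 + 3) = 4*4 = 16)
o(h) = 256 (o(h) = 16**2 = 256)
sqrt(o(n) - 34304) = sqrt(256 - 34304) = sqrt(-34048) = 16*I*sqrt(133)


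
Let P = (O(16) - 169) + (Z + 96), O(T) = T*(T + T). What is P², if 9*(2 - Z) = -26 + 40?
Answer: 15642025/81 ≈ 1.9311e+5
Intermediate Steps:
Z = 4/9 (Z = 2 - (-26 + 40)/9 = 2 - ⅑*14 = 2 - 14/9 = 4/9 ≈ 0.44444)
O(T) = 2*T² (O(T) = T*(2*T) = 2*T²)
P = 3955/9 (P = (2*16² - 169) + (4/9 + 96) = (2*256 - 169) + 868/9 = (512 - 169) + 868/9 = 343 + 868/9 = 3955/9 ≈ 439.44)
P² = (3955/9)² = 15642025/81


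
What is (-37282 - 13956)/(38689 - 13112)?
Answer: -51238/25577 ≈ -2.0033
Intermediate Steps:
(-37282 - 13956)/(38689 - 13112) = -51238/25577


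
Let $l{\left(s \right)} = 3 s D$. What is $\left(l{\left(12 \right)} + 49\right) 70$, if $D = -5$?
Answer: $-9170$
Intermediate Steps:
$l{\left(s \right)} = - 15 s$ ($l{\left(s \right)} = 3 s \left(-5\right) = - 15 s$)
$\left(l{\left(12 \right)} + 49\right) 70 = \left(\left(-15\right) 12 + 49\right) 70 = \left(-180 + 49\right) 70 = \left(-131\right) 70 = -9170$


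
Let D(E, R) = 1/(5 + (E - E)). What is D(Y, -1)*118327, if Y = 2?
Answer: 118327/5 ≈ 23665.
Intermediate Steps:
D(E, R) = 1/5 (D(E, R) = 1/(5 + 0) = 1/5)
D(Y, -1)*118327 = (1/5)*118327 = 118327/5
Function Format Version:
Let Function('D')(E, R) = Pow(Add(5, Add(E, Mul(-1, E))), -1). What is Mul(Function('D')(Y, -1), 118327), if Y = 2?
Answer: Rational(118327, 5) ≈ 23665.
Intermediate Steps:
Function('D')(E, R) = Rational(1, 5) (Function('D')(E, R) = Pow(Add(5, 0), -1) = Pow(5, -1) = Rational(1, 5))
Mul(Function('D')(Y, -1), 118327) = Mul(Rational(1, 5), 118327) = Rational(118327, 5)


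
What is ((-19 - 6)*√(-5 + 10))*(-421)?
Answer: 10525*√5 ≈ 23535.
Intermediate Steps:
((-19 - 6)*√(-5 + 10))*(-421) = -25*√5*(-421) = 10525*√5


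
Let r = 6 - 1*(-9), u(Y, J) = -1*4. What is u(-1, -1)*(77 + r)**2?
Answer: -33856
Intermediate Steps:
u(Y, J) = -4
r = 15 (r = 6 + 9 = 15)
u(-1, -1)*(77 + r)**2 = -4*(77 + 15)**2 = -4*92**2 = -4*8464 = -33856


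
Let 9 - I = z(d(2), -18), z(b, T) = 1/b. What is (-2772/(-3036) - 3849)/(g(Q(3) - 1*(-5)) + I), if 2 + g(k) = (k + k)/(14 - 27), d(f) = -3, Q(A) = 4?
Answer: -1725867/2668 ≈ -646.88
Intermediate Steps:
g(k) = -2 - 2*k/13 (g(k) = -2 + (k + k)/(14 - 27) = -2 + (2*k)/(-13) = -2 + (2*k)*(-1/13) = -2 - 2*k/13)
I = 28/3 (I = 9 - 1/(-3) = 9 - 1*(-⅓) = 9 + ⅓ = 28/3 ≈ 9.3333)
(-2772/(-3036) - 3849)/(g(Q(3) - 1*(-5)) + I) = (-2772/(-3036) - 3849)/((-2 - 2*(4 - 1*(-5))/13) + 28/3) = (-2772*(-1/3036) - 3849)/((-2 - 2*(4 + 5)/13) + 28/3) = (21/23 - 3849)/((-2 - 2/13*9) + 28/3) = -88506/(23*((-2 - 18/13) + 28/3)) = -88506/(23*(-44/13 + 28/3)) = -88506/(23*232/39) = -88506/23*39/232 = -1725867/2668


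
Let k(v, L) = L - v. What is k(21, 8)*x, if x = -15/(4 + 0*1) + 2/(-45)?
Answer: 8879/180 ≈ 49.328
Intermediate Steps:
x = -683/180 (x = -15/(4 + 0) + 2*(-1/45) = -15/4 - 2/45 = -683/180 ≈ -3.7944)
k(21, 8)*x = (8 - 1*21)*(-683/180) = (8 - 21)*(-683/180) = -13*(-683/180) = 8879/180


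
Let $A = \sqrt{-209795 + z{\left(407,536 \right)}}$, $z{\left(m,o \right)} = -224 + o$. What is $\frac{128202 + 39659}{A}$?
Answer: $- \frac{167861 i \sqrt{209483}}{209483} \approx - 366.75 i$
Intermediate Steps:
$A = i \sqrt{209483}$ ($A = \sqrt{-209795 + \left(-224 + 536\right)} = \sqrt{-209795 + 312} = \sqrt{-209483} = i \sqrt{209483} \approx 457.69 i$)
$\frac{128202 + 39659}{A} = \frac{128202 + 39659}{i \sqrt{209483}} = 167861 \left(- \frac{i \sqrt{209483}}{209483}\right) = - \frac{167861 i \sqrt{209483}}{209483}$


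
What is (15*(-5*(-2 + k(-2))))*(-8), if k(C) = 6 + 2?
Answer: 3600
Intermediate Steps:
k(C) = 8
(15*(-5*(-2 + k(-2))))*(-8) = (15*(-5*(-2 + 8)))*(-8) = (15*(-5*6))*(-8) = (15*(-30))*(-8) = -450*(-8) = 3600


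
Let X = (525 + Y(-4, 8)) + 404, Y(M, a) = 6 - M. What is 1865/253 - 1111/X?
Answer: 1470152/237567 ≈ 6.1884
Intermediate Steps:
X = 939 (X = (525 + (6 - 1*(-4))) + 404 = (525 + (6 + 4)) + 404 = (525 + 10) + 404 = 535 + 404 = 939)
1865/253 - 1111/X = 1865/253 - 1111/939 = 1470152/237567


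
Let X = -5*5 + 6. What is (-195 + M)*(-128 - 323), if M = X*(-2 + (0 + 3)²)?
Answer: 147928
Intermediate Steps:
X = -19 (X = -25 + 6 = -19)
M = -133 (M = -19*(-2 + (0 + 3)²) = -19*(-2 + 3²) = -19*(-2 + 9) = -19*7 = -133)
(-195 + M)*(-128 - 323) = (-195 - 133)*(-128 - 323) = -328*(-451) = 147928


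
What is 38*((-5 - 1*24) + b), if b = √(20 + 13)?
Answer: -1102 + 38*√33 ≈ -883.71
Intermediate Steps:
b = √33 ≈ 5.7446
38*((-5 - 1*24) + b) = 38*((-5 - 1*24) + √33) = 38*((-5 - 24) + √33) = 38*(-29 + √33) = -1102 + 38*√33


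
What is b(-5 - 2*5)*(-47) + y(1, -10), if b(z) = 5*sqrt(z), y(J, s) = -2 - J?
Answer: -3 - 235*I*sqrt(15) ≈ -3.0 - 910.15*I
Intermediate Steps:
b(-5 - 2*5)*(-47) + y(1, -10) = (5*sqrt(-5 - 2*5))*(-47) + (-2 - 1*1) = (5*sqrt(-5 - 10))*(-47) + (-2 - 1) = (5*sqrt(-15))*(-47) - 3 = (5*(I*sqrt(15)))*(-47) - 3 = (5*I*sqrt(15))*(-47) - 3 = -235*I*sqrt(15) - 3 = -3 - 235*I*sqrt(15)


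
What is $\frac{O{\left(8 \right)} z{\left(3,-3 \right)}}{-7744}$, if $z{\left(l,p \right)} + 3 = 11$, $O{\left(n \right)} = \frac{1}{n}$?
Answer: $- \frac{1}{7744} \approx -0.00012913$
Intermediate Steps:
$z{\left(l,p \right)} = 8$ ($z{\left(l,p \right)} = -3 + 11 = 8$)
$\frac{O{\left(8 \right)} z{\left(3,-3 \right)}}{-7744} = \frac{\frac{1}{8} \cdot 8}{-7744} = \frac{1}{8} \cdot 8 \left(- \frac{1}{7744}\right) = 1 \left(- \frac{1}{7744}\right) = - \frac{1}{7744}$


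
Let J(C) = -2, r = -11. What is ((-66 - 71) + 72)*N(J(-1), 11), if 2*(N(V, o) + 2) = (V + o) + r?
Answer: 195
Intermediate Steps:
N(V, o) = -15/2 + V/2 + o/2 (N(V, o) = -2 + ((V + o) - 11)/2 = -2 + (-11 + V + o)/2 = -2 + (-11/2 + V/2 + o/2) = -15/2 + V/2 + o/2)
((-66 - 71) + 72)*N(J(-1), 11) = ((-66 - 71) + 72)*(-15/2 + (½)*(-2) + (½)*11) = (-137 + 72)*(-15/2 - 1 + 11/2) = -65*(-3) = 195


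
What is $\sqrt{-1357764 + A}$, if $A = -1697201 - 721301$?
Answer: $i \sqrt{3776266} \approx 1943.3 i$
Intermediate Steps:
$A = -2418502$
$\sqrt{-1357764 + A} = \sqrt{-1357764 - 2418502} = \sqrt{-3776266} = i \sqrt{3776266}$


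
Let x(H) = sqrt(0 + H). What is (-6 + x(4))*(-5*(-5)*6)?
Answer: -600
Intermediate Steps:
x(H) = sqrt(H)
(-6 + x(4))*(-5*(-5)*6) = (-6 + sqrt(4))*(-5*(-5)*6) = (-6 + 2)*(25*6) = -4*150 = -600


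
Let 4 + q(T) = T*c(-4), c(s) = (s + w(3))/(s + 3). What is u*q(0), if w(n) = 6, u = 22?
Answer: -88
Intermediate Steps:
c(s) = (6 + s)/(3 + s) (c(s) = (s + 6)/(s + 3) = (6 + s)/(3 + s))
q(T) = -4 - 2*T (q(T) = -4 + T*((6 - 4)/(3 - 4)) = -4 + T*(2/(-1)) = -4 + T*(-1*2) = -4 + T*(-2) = -4 - 2*T)
u*q(0) = 22*(-4 - 2*0) = 22*(-4 + 0) = 22*(-4) = -88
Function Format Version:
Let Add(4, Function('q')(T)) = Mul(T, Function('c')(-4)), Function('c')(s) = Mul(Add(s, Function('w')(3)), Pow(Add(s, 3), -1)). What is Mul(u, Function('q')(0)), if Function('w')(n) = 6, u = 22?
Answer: -88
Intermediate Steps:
Function('c')(s) = Mul(Pow(Add(3, s), -1), Add(6, s)) (Function('c')(s) = Mul(Add(s, 6), Pow(Add(s, 3), -1)) = Mul(Add(6, s), Pow(Add(3, s), -1)) = Mul(Pow(Add(3, s), -1), Add(6, s)))
Function('q')(T) = Add(-4, Mul(-2, T)) (Function('q')(T) = Add(-4, Mul(T, Mul(Pow(Add(3, -4), -1), Add(6, -4)))) = Add(-4, Mul(T, Mul(Pow(-1, -1), 2))) = Add(-4, Mul(T, Mul(-1, 2))) = Add(-4, Mul(T, -2)) = Add(-4, Mul(-2, T)))
Mul(u, Function('q')(0)) = Mul(22, Add(-4, Mul(-2, 0))) = Mul(22, Add(-4, 0)) = Mul(22, -4) = -88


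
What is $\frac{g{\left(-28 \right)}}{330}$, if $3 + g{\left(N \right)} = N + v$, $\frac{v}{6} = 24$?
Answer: $\frac{113}{330} \approx 0.34242$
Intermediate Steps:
$v = 144$ ($v = 6 \cdot 24 = 144$)
$g{\left(N \right)} = 141 + N$ ($g{\left(N \right)} = -3 + \left(N + 144\right) = -3 + \left(144 + N\right) = 141 + N$)
$\frac{g{\left(-28 \right)}}{330} = \frac{141 - 28}{330} = 113 \cdot \frac{1}{330} = \frac{113}{330}$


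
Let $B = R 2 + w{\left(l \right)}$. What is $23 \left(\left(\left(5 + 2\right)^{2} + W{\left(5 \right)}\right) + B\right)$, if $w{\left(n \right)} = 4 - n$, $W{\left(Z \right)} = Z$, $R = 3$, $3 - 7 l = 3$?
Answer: $1472$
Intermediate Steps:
$l = 0$ ($l = \frac{3}{7} - \frac{3}{7} = 0$)
$B = 10$ ($B = 3 \cdot 2 + \left(4 - 0\right) = 6 + \left(4 + 0\right) = 6 + 4 = 10$)
$23 \left(\left(\left(5 + 2\right)^{2} + W{\left(5 \right)}\right) + B\right) = 23 \left(\left(\left(5 + 2\right)^{2} + 5\right) + 10\right) = 23 \left(\left(7^{2} + 5\right) + 10\right) = 23 \left(\left(49 + 5\right) + 10\right) = 23 \left(54 + 10\right) = 23 \cdot 64 = 1472$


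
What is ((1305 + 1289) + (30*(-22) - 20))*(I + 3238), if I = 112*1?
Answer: 6411900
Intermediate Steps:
I = 112
((1305 + 1289) + (30*(-22) - 20))*(I + 3238) = ((1305 + 1289) + (30*(-22) - 20))*(112 + 3238) = (2594 + (-660 - 20))*3350 = (2594 - 680)*3350 = 1914*3350 = 6411900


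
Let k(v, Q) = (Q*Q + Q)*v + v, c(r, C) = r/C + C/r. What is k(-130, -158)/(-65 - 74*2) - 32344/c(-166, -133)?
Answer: -2063431422/3212395 ≈ -642.33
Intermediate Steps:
c(r, C) = C/r + r/C
k(v, Q) = v + v*(Q + Q**2) (k(v, Q) = (Q**2 + Q)*v + v = (Q + Q**2)*v + v = v*(Q + Q**2) + v = v + v*(Q + Q**2))
k(-130, -158)/(-65 - 74*2) - 32344/c(-166, -133) = (-130*(1 - 158 + (-158)**2))/(-65 - 74*2) - 32344/(-133/(-166) - 166/(-133)) = (-130*(1 - 158 + 24964))/(-65 - 148) - 32344/(-133*(-1/166) - 166*(-1/133)) = -130*24807/(-213) - 32344/(133/166 + 166/133) = -3224910*(-1/213) - 32344/45245/22078 = 1074970/71 - 32344*22078/45245 = 1074970/71 - 714090832/45245 = -2063431422/3212395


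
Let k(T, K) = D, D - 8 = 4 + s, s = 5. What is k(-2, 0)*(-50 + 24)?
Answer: -442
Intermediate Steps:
D = 17 (D = 8 + (4 + 5) = 8 + 9 = 17)
k(T, K) = 17
k(-2, 0)*(-50 + 24) = 17*(-50 + 24) = 17*(-26) = -442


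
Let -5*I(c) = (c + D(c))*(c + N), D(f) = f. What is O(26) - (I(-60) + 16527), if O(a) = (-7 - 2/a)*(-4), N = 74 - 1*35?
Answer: -207931/13 ≈ -15995.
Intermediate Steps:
N = 39 (N = 74 - 35 = 39)
I(c) = -2*c*(39 + c)/5 (I(c) = -(c + c)*(c + 39)/5 = -2*c*(39 + c)/5)
O(a) = 28 + 8/a
O(26) - (I(-60) + 16527) = (28 + 8/26) - ((⅖)*(-60)*(-39 - 1*(-60)) + 16527) = (28 + 8*(1/26)) - ((⅖)*(-60)*(-39 + 60) + 16527) = (28 + 4/13) - ((⅖)*(-60)*21 + 16527) = 368/13 - (-504 + 16527) = 368/13 - 1*16023 = 368/13 - 16023 = -207931/13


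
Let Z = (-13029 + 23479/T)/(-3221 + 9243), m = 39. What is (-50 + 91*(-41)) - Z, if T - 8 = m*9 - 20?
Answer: -3857179673/1020729 ≈ -3778.8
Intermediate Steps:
T = 339 (T = 8 + (39*9 - 20) = 8 + (351 - 20) = 8 + 331 = 339)
Z = -2196676/1020729 (Z = (-13029 + 23479/339)/(-3221 + 9243) = (-13029 + 23479*(1/339))/6022 = (-13029 + 23479/339)*(1/6022) = -4393352/339*1/6022 = -2196676/1020729 ≈ -2.1521)
(-50 + 91*(-41)) - Z = (-50 + 91*(-41)) - 1*(-2196676/1020729) = (-50 - 3731) + 2196676/1020729 = -3781 + 2196676/1020729 = -3857179673/1020729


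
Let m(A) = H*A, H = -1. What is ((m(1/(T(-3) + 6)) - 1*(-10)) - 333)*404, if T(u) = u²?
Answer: -1957784/15 ≈ -1.3052e+5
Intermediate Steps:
m(A) = -A
((m(1/(T(-3) + 6)) - 1*(-10)) - 333)*404 = ((-1/((-3)² + 6) - 1*(-10)) - 333)*404 = ((-1/(9 + 6) + 10) - 333)*404 = ((-1/15 + 10) - 333)*404 = (149/15 - 333)*404 = -4846/15*404 = -1957784/15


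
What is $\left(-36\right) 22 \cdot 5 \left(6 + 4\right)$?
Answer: $-39600$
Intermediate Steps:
$\left(-36\right) 22 \cdot 5 \left(6 + 4\right) = - 792 \cdot 5 \cdot 10 = \left(-792\right) 50 = -39600$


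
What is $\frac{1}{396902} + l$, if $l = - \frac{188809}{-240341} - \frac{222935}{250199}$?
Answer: $- \frac{2516535832401429}{23866938868392818} \approx -0.10544$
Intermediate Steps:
$l = - \frac{6340597844}{60133077859}$ ($l = \left(-188809\right) \left(- \frac{1}{240341}\right) - \frac{222935}{250199} = \frac{188809}{240341} - \frac{222935}{250199} = - \frac{6340597844}{60133077859} \approx -0.10544$)
$\frac{1}{396902} + l = \frac{1}{396902} - \frac{6340597844}{60133077859} = - \frac{2516535832401429}{23866938868392818}$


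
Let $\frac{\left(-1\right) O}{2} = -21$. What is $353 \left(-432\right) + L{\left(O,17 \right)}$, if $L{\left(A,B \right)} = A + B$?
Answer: $-152437$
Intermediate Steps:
$O = 42$ ($O = \left(-2\right) \left(-21\right) = 42$)
$353 \left(-432\right) + L{\left(O,17 \right)} = 353 \left(-432\right) + \left(42 + 17\right) = -152496 + 59 = -152437$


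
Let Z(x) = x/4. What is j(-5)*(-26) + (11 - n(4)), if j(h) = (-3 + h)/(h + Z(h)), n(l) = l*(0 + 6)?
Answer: -1157/25 ≈ -46.280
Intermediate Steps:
Z(x) = x/4 (Z(x) = x*(1/4) = x/4)
n(l) = 6*l (n(l) = l*6 = 6*l)
j(h) = 4*(-3 + h)/(5*h) (j(h) = (-3 + h)/(h + h/4) = (-3 + h)/((5*h/4)) = (-3 + h)*(4/(5*h)) = 4*(-3 + h)/(5*h))
j(-5)*(-26) + (11 - n(4)) = ((4/5)*(-3 - 5)/(-5))*(-26) + (11 - 6*4) = ((4/5)*(-1/5)*(-8))*(-26) + (11 - 1*24) = (32/25)*(-26) + (11 - 24) = -832/25 - 13 = -1157/25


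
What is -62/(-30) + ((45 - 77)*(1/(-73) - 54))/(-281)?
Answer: -1256737/307695 ≈ -4.0844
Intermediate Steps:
-62/(-30) + ((45 - 77)*(1/(-73) - 54))/(-281) = -62*(-1/30) - 32*(-1/73 - 54)*(-1/281) = 31/15 - 32*(-3943/73)*(-1/281) = 31/15 + (126176/73)*(-1/281) = 31/15 - 126176/20513 = -1256737/307695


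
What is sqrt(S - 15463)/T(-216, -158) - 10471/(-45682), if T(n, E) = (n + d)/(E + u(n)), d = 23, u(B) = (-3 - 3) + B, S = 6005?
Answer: 10471/45682 + 380*I*sqrt(9458)/193 ≈ 0.22921 + 191.48*I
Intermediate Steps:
u(B) = -6 + B
T(n, E) = (23 + n)/(-6 + E + n) (T(n, E) = (n + 23)/(E + (-6 + n)) = (23 + n)/(-6 + E + n))
sqrt(S - 15463)/T(-216, -158) - 10471/(-45682) = sqrt(6005 - 15463)/(((23 - 216)/(-6 - 158 - 216))) - 10471/(-45682) = sqrt(-9458)/((-193/(-380))) - 10471*(-1/45682) = (I*sqrt(9458))/((-1/380*(-193))) + 10471/45682 = (I*sqrt(9458))/(193/380) + 10471/45682 = (I*sqrt(9458))*(380/193) + 10471/45682 = 380*I*sqrt(9458)/193 + 10471/45682 = 10471/45682 + 380*I*sqrt(9458)/193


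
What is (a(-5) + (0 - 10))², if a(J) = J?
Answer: 225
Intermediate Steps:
(a(-5) + (0 - 10))² = (-5 + (0 - 10))² = (-5 - 10)² = (-15)² = 225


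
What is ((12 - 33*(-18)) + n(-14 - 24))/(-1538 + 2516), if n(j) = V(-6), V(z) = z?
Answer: 100/163 ≈ 0.61350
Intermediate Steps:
n(j) = -6
((12 - 33*(-18)) + n(-14 - 24))/(-1538 + 2516) = ((12 - 33*(-18)) - 6)/(-1538 + 2516) = ((12 + 594) - 6)/978 = (606 - 6)*(1/978) = 600*(1/978) = 100/163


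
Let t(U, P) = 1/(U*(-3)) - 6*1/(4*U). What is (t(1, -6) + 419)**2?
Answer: 6265009/36 ≈ 1.7403e+5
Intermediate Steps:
t(U, P) = -11/(6*U) (t(U, P) = -1/3/U - 6*1/(4*U) = -1/(3*U) - 3/(2*U) = -11/(6*U))
(t(1, -6) + 419)**2 = (-11/6/1 + 419)**2 = (-11/6*1 + 419)**2 = (-11/6 + 419)**2 = (2503/6)**2 = 6265009/36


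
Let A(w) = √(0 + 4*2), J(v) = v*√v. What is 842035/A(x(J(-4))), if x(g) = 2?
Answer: 842035*√2/4 ≈ 2.9770e+5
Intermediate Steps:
J(v) = v^(3/2)
A(w) = 2*√2 (A(w) = √(0 + 8) = √8 = 2*√2)
842035/A(x(J(-4))) = 842035/((2*√2)) = 842035*(√2/4) = 842035*√2/4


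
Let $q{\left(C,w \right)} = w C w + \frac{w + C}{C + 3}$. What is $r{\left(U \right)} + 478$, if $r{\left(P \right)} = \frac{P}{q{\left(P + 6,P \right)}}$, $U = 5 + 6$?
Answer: $\frac{4919631}{10292} \approx 478.01$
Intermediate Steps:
$q{\left(C,w \right)} = C w^{2} + \frac{C + w}{3 + C}$ ($q{\left(C,w \right)} = C w w + \frac{C + w}{3 + C} = C w^{2} + \frac{C + w}{3 + C}$)
$U = 11$
$r{\left(P \right)} = \frac{P \left(9 + P\right)}{6 + 2 P + P^{2} \left(6 + P\right)^{2} + 3 P^{2} \left(6 + P\right)}$ ($r{\left(P \right)} = \frac{P}{\frac{1}{3 + \left(P + 6\right)} \left(\left(P + 6\right) + P + \left(P + 6\right)^{2} P^{2} + 3 \left(P + 6\right) P^{2}\right)} = \frac{P}{\frac{1}{3 + \left(6 + P\right)} \left(\left(6 + P\right) + P + \left(6 + P\right)^{2} P^{2} + 3 \left(6 + P\right) P^{2}\right)} = \frac{P}{\frac{1}{9 + P} \left(\left(6 + P\right) + P + P^{2} \left(6 + P\right)^{2} + 3 P^{2} \left(6 + P\right)\right)} = \frac{P}{\frac{1}{9 + P} \left(6 + 2 P + P^{2} \left(6 + P\right)^{2} + 3 P^{2} \left(6 + P\right)\right)} = P \frac{9 + P}{6 + 2 P + P^{2} \left(6 + P\right)^{2} + 3 P^{2} \left(6 + P\right)} = \frac{P \left(9 + P\right)}{6 + 2 P + P^{2} \left(6 + P\right)^{2} + 3 P^{2} \left(6 + P\right)}$)
$r{\left(U \right)} + 478 = \frac{11 \left(9 + 11\right)}{6 + 11^{4} + 2 \cdot 11 + 15 \cdot 11^{3} + 54 \cdot 11^{2}} + 478 = 11 \frac{1}{6 + 14641 + 22 + 15 \cdot 1331 + 54 \cdot 121} \cdot 20 + 478 = 11 \frac{1}{6 + 14641 + 22 + 19965 + 6534} \cdot 20 + 478 = 11 \cdot \frac{1}{41168} \cdot 20 + 478 = \frac{55}{10292} + 478 = \frac{4919631}{10292}$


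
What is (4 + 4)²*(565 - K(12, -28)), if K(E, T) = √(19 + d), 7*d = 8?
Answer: 36160 - 64*√987/7 ≈ 35873.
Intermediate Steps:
d = 8/7 (d = (⅐)*8 = 8/7 ≈ 1.1429)
K(E, T) = √987/7 (K(E, T) = √(19 + 8/7) = √(141/7) = √987/7)
(4 + 4)²*(565 - K(12, -28)) = (4 + 4)²*(565 - √987/7) = 8²*(565 - √987/7) = 64*(565 - √987/7) = 36160 - 64*√987/7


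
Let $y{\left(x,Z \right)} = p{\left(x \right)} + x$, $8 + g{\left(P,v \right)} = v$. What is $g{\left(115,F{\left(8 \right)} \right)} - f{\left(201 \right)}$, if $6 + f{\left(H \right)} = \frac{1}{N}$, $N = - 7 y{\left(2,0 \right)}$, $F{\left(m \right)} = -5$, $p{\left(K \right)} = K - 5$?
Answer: $- \frac{50}{7} \approx -7.1429$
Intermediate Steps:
$p{\left(K \right)} = -5 + K$
$g{\left(P,v \right)} = -8 + v$
$y{\left(x,Z \right)} = -5 + 2 x$ ($y{\left(x,Z \right)} = \left(-5 + x\right) + x = -5 + 2 x$)
$N = 7$ ($N = - 7 \left(-5 + 2 \cdot 2\right) = - 7 \left(-5 + 4\right) = \left(-7\right) \left(-1\right) = 7$)
$f{\left(H \right)} = - \frac{41}{7}$ ($f{\left(H \right)} = -6 + \frac{1}{7} = - \frac{41}{7}$)
$g{\left(115,F{\left(8 \right)} \right)} - f{\left(201 \right)} = \left(-8 - 5\right) - - \frac{41}{7} = -13 + \frac{41}{7} = - \frac{50}{7}$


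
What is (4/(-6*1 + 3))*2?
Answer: -8/3 ≈ -2.6667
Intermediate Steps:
(4/(-6*1 + 3))*2 = (4/(-6 + 3))*2 = (4/(-3))*2 = -1/3*4*2 = -4/3*2 = -8/3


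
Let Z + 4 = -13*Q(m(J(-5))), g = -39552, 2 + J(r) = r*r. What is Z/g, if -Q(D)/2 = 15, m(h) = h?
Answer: -193/19776 ≈ -0.0097593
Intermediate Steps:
J(r) = -2 + r² (J(r) = -2 + r*r = -2 + r²)
Q(D) = -30 (Q(D) = -2*15 = -30)
Z = 386 (Z = -4 - 13*(-30) = -4 + 390 = 386)
Z/g = 386/(-39552) = 386*(-1/39552) = -193/19776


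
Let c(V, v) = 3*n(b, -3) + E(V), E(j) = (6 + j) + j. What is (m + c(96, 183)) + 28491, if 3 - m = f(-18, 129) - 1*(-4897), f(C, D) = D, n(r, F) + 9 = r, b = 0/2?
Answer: 23639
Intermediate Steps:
b = 0 (b = 0*(1/2) = 0)
n(r, F) = -9 + r
E(j) = 6 + 2*j
c(V, v) = -21 + 2*V (c(V, v) = 3*(-9 + 0) + (6 + 2*V) = 3*(-9) + (6 + 2*V) = -27 + (6 + 2*V) = -21 + 2*V)
m = -5023 (m = 3 - (129 - 1*(-4897)) = 3 - (129 + 4897) = 3 - 1*5026 = 3 - 5026 = -5023)
(m + c(96, 183)) + 28491 = (-5023 + (-21 + 2*96)) + 28491 = (-5023 + (-21 + 192)) + 28491 = (-5023 + 171) + 28491 = -4852 + 28491 = 23639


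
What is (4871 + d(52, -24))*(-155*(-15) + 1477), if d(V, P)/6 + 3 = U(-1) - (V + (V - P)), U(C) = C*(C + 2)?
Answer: 15508358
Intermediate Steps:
U(C) = C*(2 + C)
d(V, P) = -24 - 12*V + 6*P (d(V, P) = -18 + 6*(-(2 - 1) - (V + (V - P))) = -18 + 6*(-1*1 - (-P + 2*V)) = -18 + 6*(-1 + (P - 2*V)) = -18 + 6*(-1 + P - 2*V) = -18 + (-6 - 12*V + 6*P) = -24 - 12*V + 6*P)
(4871 + d(52, -24))*(-155*(-15) + 1477) = (4871 + (-24 - 12*52 + 6*(-24)))*(-155*(-15) + 1477) = (4871 + (-24 - 624 - 144))*(2325 + 1477) = (4871 - 792)*3802 = 4079*3802 = 15508358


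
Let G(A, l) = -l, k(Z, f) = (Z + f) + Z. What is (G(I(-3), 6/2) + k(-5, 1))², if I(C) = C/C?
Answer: 144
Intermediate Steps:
k(Z, f) = f + 2*Z
I(C) = 1
(G(I(-3), 6/2) + k(-5, 1))² = (-6/2 + (1 + 2*(-5)))² = (-6/2 + (1 - 10))² = (-1*3 - 9)² = (-3 - 9)² = (-12)² = 144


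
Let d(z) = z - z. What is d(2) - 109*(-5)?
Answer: 545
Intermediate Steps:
d(z) = 0
d(2) - 109*(-5) = 0 - 109*(-5) = 0 + 545 = 545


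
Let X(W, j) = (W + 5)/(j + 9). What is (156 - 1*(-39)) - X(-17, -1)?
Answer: 393/2 ≈ 196.50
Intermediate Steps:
X(W, j) = (5 + W)/(9 + j)
(156 - 1*(-39)) - X(-17, -1) = (156 - 1*(-39)) - (5 - 17)/(9 - 1) = (156 + 39) - (-12)/8 = 195 - (-12)/8 = 195 - 1*(-3/2) = 195 + 3/2 = 393/2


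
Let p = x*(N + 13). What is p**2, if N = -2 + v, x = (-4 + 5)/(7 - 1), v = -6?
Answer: 25/36 ≈ 0.69444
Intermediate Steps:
x = 1/6 ≈ 0.16667
N = -8 (N = -2 - 6 = -8)
p = 5/6 (p = (-8 + 13)/6 = (1/6)*5 = 5/6 ≈ 0.83333)
p**2 = (5/6)**2 = 25/36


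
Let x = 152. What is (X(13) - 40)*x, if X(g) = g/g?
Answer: -5928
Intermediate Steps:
X(g) = 1
(X(13) - 40)*x = (1 - 40)*152 = -39*152 = -5928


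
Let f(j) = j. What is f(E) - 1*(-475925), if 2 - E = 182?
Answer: 475745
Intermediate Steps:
E = -180 (E = 2 - 1*182 = 2 - 182 = -180)
f(E) - 1*(-475925) = -180 - 1*(-475925) = -180 + 475925 = 475745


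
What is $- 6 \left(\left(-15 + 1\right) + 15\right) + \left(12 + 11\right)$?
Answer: $17$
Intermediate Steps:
$- 6 \left(\left(-15 + 1\right) + 15\right) + \left(12 + 11\right) = - 6 \left(-14 + 15\right) + 23 = \left(-6\right) 1 + 23 = -6 + 23 = 17$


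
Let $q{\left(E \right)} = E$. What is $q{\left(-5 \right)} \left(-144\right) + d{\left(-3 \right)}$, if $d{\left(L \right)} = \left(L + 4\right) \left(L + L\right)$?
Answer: $714$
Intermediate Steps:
$d{\left(L \right)} = 2 L \left(4 + L\right)$ ($d{\left(L \right)} = \left(4 + L\right) 2 L = 2 L \left(4 + L\right)$)
$q{\left(-5 \right)} \left(-144\right) + d{\left(-3 \right)} = \left(-5\right) \left(-144\right) + 2 \left(-3\right) \left(4 - 3\right) = 720 + 2 \left(-3\right) 1 = 720 - 6 = 714$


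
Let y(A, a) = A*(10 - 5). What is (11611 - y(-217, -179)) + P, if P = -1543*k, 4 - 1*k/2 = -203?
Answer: -626106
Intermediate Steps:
k = 414 (k = 8 - 2*(-203) = 8 + 406 = 414)
P = -638802 (P = -1543*414 = -638802)
y(A, a) = 5*A (y(A, a) = A*5 = 5*A)
(11611 - y(-217, -179)) + P = (11611 - 5*(-217)) - 638802 = (11611 - 1*(-1085)) - 638802 = (11611 + 1085) - 638802 = 12696 - 638802 = -626106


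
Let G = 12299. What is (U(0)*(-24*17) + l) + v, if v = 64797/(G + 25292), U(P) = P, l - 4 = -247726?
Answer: -9312052905/37591 ≈ -2.4772e+5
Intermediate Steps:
l = -247722 (l = 4 - 247726 = -247722)
v = 64797/37591 (v = 64797/(12299 + 25292) = 64797/37591 ≈ 1.7237)
(U(0)*(-24*17) + l) + v = (0*(-24*17) - 247722) + 64797/37591 = (0*(-408) - 247722) + 64797/37591 = (0 - 247722) + 64797/37591 = -247722 + 64797/37591 = -9312052905/37591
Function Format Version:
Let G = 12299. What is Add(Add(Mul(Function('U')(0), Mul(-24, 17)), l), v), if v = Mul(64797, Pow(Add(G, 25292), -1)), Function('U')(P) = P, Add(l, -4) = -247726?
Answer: Rational(-9312052905, 37591) ≈ -2.4772e+5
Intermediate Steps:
l = -247722 (l = Add(4, -247726) = -247722)
v = Rational(64797, 37591) (v = Mul(64797, Pow(Add(12299, 25292), -1)) = Mul(64797, Pow(37591, -1)) = Mul(64797, Rational(1, 37591)) = Rational(64797, 37591) ≈ 1.7237)
Add(Add(Mul(Function('U')(0), Mul(-24, 17)), l), v) = Add(Add(Mul(0, Mul(-24, 17)), -247722), Rational(64797, 37591)) = Add(Add(Mul(0, -408), -247722), Rational(64797, 37591)) = Add(Add(0, -247722), Rational(64797, 37591)) = Add(-247722, Rational(64797, 37591)) = Rational(-9312052905, 37591)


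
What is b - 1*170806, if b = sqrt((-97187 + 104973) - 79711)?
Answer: -170806 + 5*I*sqrt(2877) ≈ -1.7081e+5 + 268.19*I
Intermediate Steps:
b = 5*I*sqrt(2877) (b = sqrt(7786 - 79711) = sqrt(-71925) = 5*I*sqrt(2877) ≈ 268.19*I)
b - 1*170806 = 5*I*sqrt(2877) - 1*170806 = 5*I*sqrt(2877) - 170806 = -170806 + 5*I*sqrt(2877)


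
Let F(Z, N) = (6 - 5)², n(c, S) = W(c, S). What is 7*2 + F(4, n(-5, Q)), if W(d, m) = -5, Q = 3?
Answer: 15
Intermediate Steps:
n(c, S) = -5
F(Z, N) = 1 (F(Z, N) = 1² = 1)
7*2 + F(4, n(-5, Q)) = 7*2 + 1 = 14 + 1 = 15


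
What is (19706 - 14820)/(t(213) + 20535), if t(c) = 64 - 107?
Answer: 2443/10246 ≈ 0.23843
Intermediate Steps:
t(c) = -43
(19706 - 14820)/(t(213) + 20535) = (19706 - 14820)/(-43 + 20535) = 4886/20492 = 4886*(1/20492) = 2443/10246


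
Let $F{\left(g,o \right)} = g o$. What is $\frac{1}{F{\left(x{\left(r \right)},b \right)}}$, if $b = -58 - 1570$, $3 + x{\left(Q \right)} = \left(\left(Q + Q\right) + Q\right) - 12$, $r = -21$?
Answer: $\frac{1}{126984} \approx 7.875 \cdot 10^{-6}$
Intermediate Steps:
$x{\left(Q \right)} = -15 + 3 Q$ ($x{\left(Q \right)} = -3 + \left(\left(\left(Q + Q\right) + Q\right) - 12\right) = -3 + \left(\left(2 Q + Q\right) - 12\right) = -3 + \left(3 Q - 12\right) = -3 + \left(-12 + 3 Q\right) = -15 + 3 Q$)
$b = -1628$
$\frac{1}{F{\left(x{\left(r \right)},b \right)}} = \frac{1}{\left(-15 + 3 \left(-21\right)\right) \left(-1628\right)} = \frac{1}{\left(-15 - 63\right) \left(-1628\right)} = \frac{1}{\left(-78\right) \left(-1628\right)} = \frac{1}{126984}$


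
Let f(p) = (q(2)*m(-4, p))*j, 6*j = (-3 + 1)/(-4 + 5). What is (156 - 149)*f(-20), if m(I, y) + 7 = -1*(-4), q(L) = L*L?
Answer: 28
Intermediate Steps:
q(L) = L²
j = -⅓ (j = ((-3 + 1)/(-4 + 5))/6 = (-2/1)/6 = (-2*1)/6 = (⅙)*(-2) = -⅓ ≈ -0.33333)
m(I, y) = -3 (m(I, y) = -7 - 1*(-4) = -7 + 4 = -3)
f(p) = 4 (f(p) = (2²*(-3))*(-⅓) = (4*(-3))*(-⅓) = -12*(-⅓) = 4)
(156 - 149)*f(-20) = (156 - 149)*4 = 7*4 = 28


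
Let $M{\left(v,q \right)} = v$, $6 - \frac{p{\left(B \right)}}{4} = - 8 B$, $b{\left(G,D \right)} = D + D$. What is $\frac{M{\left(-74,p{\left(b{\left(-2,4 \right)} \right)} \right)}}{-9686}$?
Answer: $\frac{37}{4843} \approx 0.0076399$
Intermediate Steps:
$b{\left(G,D \right)} = 2 D$
$p{\left(B \right)} = 24 + 32 B$ ($p{\left(B \right)} = 24 - 4 \left(- 8 B\right) = 24 + 32 B$)
$\frac{M{\left(-74,p{\left(b{\left(-2,4 \right)} \right)} \right)}}{-9686} = - \frac{74}{-9686} = \left(-74\right) \left(- \frac{1}{9686}\right) = \frac{37}{4843}$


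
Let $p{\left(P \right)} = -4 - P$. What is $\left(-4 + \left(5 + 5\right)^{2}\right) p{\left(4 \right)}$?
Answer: $-768$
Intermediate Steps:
$\left(-4 + \left(5 + 5\right)^{2}\right) p{\left(4 \right)} = \left(-4 + \left(5 + 5\right)^{2}\right) \left(-4 - 4\right) = \left(-4 + 10^{2}\right) \left(-4 - 4\right) = \left(-4 + 100\right) \left(-8\right) = 96 \left(-8\right) = -768$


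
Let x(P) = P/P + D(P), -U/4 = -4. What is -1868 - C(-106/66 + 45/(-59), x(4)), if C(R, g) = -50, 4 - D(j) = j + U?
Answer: -1818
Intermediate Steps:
U = 16 (U = -4*(-4) = 16)
D(j) = -12 - j (D(j) = 4 - (j + 16) = 4 - (16 + j) = 4 + (-16 - j) = -12 - j)
x(P) = -11 - P (x(P) = P/P + (-12 - P) = 1 + (-12 - P) = -11 - P)
-1868 - C(-106/66 + 45/(-59), x(4)) = -1868 - 1*(-50) = -1868 + 50 = -1818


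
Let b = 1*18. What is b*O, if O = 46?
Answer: 828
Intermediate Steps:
b = 18
b*O = 18*46 = 828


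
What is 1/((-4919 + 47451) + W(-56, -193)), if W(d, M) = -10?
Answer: 1/42522 ≈ 2.3517e-5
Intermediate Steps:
1/((-4919 + 47451) + W(-56, -193)) = 1/((-4919 + 47451) - 10) = 1/(42532 - 10) = 1/42522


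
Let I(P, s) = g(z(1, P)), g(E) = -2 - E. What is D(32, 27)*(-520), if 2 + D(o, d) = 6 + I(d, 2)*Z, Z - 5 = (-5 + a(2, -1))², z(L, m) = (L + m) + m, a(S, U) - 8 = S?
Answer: 887120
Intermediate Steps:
a(S, U) = 8 + S
z(L, m) = L + 2*m
I(P, s) = -3 - 2*P (I(P, s) = -2 - (1 + 2*P) = -2 + (-1 - 2*P) = -3 - 2*P)
Z = 30 (Z = 5 + (-5 + (8 + 2))² = 5 + (-5 + 10)² = 5 + 5² = 5 + 25 = 30)
D(o, d) = -86 - 60*d (D(o, d) = -2 + (6 + (-3 - 2*d)*30) = -2 + (6 + (-90 - 60*d)) = -2 + (-84 - 60*d) = -86 - 60*d)
D(32, 27)*(-520) = (-86 - 60*27)*(-520) = (-86 - 1620)*(-520) = -1706*(-520) = 887120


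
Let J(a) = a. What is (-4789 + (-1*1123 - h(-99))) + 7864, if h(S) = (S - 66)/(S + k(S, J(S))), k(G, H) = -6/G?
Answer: 1273567/653 ≈ 1950.3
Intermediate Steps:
h(S) = (-66 + S)/(S - 6/S) (h(S) = (S - 66)/(S - 6/S) = (-66 + S)/(S - 6/S))
(-4789 + (-1*1123 - h(-99))) + 7864 = (-4789 + (-1*1123 - (-99)*(-66 - 99)/(-6 + (-99)**2))) + 7864 = (-4789 + (-1123 - (-99)*(-165)/(-6 + 9801))) + 7864 = (-4789 + (-1123 - (-99)*(-165)/9795)) + 7864 = (-4789 + (-1123 - 1*1089/653)) + 7864 = (-4789 + (-1123 - 1089/653)) + 7864 = (-4789 - 734408/653) + 7864 = -3861625/653 + 7864 = 1273567/653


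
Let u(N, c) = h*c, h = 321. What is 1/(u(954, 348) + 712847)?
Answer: 1/824555 ≈ 1.2128e-6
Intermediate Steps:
u(N, c) = 321*c
1/(u(954, 348) + 712847) = 1/(321*348 + 712847) = 1/(111708 + 712847) = 1/824555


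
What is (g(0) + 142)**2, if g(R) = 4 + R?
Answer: 21316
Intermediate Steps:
(g(0) + 142)**2 = ((4 + 0) + 142)**2 = (4 + 142)**2 = 146**2 = 21316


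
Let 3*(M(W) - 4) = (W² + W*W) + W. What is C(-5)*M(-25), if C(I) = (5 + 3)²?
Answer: 79168/3 ≈ 26389.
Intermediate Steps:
C(I) = 64 (C(I) = 8² = 64)
M(W) = 4 + W/3 + 2*W²/3 (M(W) = 4 + ((W² + W*W) + W)/3 = 4 + ((W² + W²) + W)/3 = 4 + (2*W² + W)/3 = 4 + (W + 2*W²)/3 = 4 + (W/3 + 2*W²/3) = 4 + W/3 + 2*W²/3)
C(-5)*M(-25) = 64*(4 + (⅓)*(-25) + (⅔)*(-25)²) = 64*(4 - 25/3 + (⅔)*625) = 64*(4 - 25/3 + 1250/3) = 64*(1237/3) = 79168/3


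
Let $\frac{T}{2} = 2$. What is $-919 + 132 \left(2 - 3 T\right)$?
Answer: $-2239$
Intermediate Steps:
$T = 4$ ($T = 2 \cdot 2 = 4$)
$-919 + 132 \left(2 - 3 T\right) = -919 + 132 \left(2 - 12\right) = -919 + 132 \left(-10\right) = -919 - 1320 = -2239$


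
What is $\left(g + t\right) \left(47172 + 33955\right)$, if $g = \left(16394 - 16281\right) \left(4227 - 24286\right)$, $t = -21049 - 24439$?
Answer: $-187578198685$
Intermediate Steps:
$t = -45488$
$g = -2266667$ ($g = 113 \left(-20059\right) = -2266667$)
$\left(g + t\right) \left(47172 + 33955\right) = \left(-2266667 - 45488\right) \left(47172 + 33955\right) = \left(-2312155\right) 81127 = -187578198685$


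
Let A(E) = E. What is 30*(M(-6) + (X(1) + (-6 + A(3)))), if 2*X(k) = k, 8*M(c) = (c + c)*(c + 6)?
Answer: -75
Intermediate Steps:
M(c) = c*(6 + c)/4 (M(c) = ((c + c)*(c + 6))/8 = ((2*c)*(6 + c))/8 = (2*c*(6 + c))/8 = c*(6 + c)/4)
X(k) = k/2
30*(M(-6) + (X(1) + (-6 + A(3)))) = 30*((¼)*(-6)*(6 - 6) + ((½)*1 + (-6 + 3))) = 30*((¼)*(-6)*0 + (½ - 3)) = 30*(0 - 5/2) = 30*(-5/2) = -75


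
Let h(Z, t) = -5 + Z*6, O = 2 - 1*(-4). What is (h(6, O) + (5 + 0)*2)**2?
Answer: 1681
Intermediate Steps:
O = 6 (O = 2 + 4 = 6)
h(Z, t) = -5 + 6*Z
(h(6, O) + (5 + 0)*2)**2 = ((-5 + 6*6) + (5 + 0)*2)**2 = ((-5 + 36) + 5*2)**2 = (31 + 10)**2 = 41**2 = 1681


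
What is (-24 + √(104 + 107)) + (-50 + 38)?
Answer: -36 + √211 ≈ -21.474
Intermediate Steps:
(-24 + √(104 + 107)) + (-50 + 38) = (-24 + √211) - 12 = -36 + √211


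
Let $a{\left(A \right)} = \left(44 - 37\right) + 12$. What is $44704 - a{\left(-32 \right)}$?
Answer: $44685$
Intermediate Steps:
$a{\left(A \right)} = 19$ ($a{\left(A \right)} = 7 + 12 = 19$)
$44704 - a{\left(-32 \right)} = 44704 - 19 = 44685$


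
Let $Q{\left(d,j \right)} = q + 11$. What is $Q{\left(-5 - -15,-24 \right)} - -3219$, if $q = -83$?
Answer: $3147$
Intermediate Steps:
$Q{\left(d,j \right)} = -72$ ($Q{\left(d,j \right)} = -83 + 11 = -72$)
$Q{\left(-5 - -15,-24 \right)} - -3219 = -72 - -3219 = -72 + 3219 = 3147$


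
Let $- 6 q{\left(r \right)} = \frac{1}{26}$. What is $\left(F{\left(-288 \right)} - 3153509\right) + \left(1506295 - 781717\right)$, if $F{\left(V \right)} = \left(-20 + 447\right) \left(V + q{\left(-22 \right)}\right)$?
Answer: $- \frac{398097919}{156} \approx -2.5519 \cdot 10^{6}$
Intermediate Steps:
$q{\left(r \right)} = - \frac{1}{156}$ ($q{\left(r \right)} = - \frac{1}{6 \cdot 26} = \left(- \frac{1}{6}\right) \frac{1}{26} = - \frac{1}{156}$)
$F{\left(V \right)} = - \frac{427}{156} + 427 V$ ($F{\left(V \right)} = \left(-20 + 447\right) \left(V - \frac{1}{156}\right) = 427 \left(- \frac{1}{156} + V\right) = - \frac{427}{156} + 427 V$)
$\left(F{\left(-288 \right)} - 3153509\right) + \left(1506295 - 781717\right) = \left(\left(- \frac{427}{156} + 427 \left(-288\right)\right) - 3153509\right) + \left(1506295 - 781717\right) = \left(\left(- \frac{427}{156} - 122976\right) - 3153509\right) + \left(1506295 - 781717\right) = \left(- \frac{19184683}{156} - 3153509\right) + 724578 = - \frac{511132087}{156} + 724578 = - \frac{398097919}{156}$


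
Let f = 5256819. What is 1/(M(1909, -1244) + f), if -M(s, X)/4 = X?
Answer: 1/5261795 ≈ 1.9005e-7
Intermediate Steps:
M(s, X) = -4*X
1/(M(1909, -1244) + f) = 1/(-4*(-1244) + 5256819) = 1/(4976 + 5256819) = 1/5261795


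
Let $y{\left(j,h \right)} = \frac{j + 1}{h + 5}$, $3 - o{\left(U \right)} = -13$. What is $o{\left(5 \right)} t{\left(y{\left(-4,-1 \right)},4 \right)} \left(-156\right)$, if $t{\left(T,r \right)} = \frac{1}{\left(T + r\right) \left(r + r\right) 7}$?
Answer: $- \frac{96}{7} \approx -13.714$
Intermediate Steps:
$o{\left(U \right)} = 16$ ($o{\left(U \right)} = 3 - -13 = 3 + 13 = 16$)
$y{\left(j,h \right)} = \frac{1 + j}{5 + h}$
$t{\left(T,r \right)} = \frac{1}{14 r \left(T + r\right)}$ ($t{\left(T,r \right)} = \frac{1}{\left(T + r\right) 2 r 7} = \frac{1}{2 r \left(T + r\right) 7} = \frac{1}{14 r \left(T + r\right)}$)
$o{\left(5 \right)} t{\left(y{\left(-4,-1 \right)},4 \right)} \left(-156\right) = 16 \frac{1}{14 \cdot 4 \left(\frac{1 - 4}{5 - 1} + 4\right)} \left(-156\right) = 16 \cdot \frac{1}{14} \cdot \frac{1}{4} \frac{1}{\frac{1}{4} \left(-3\right) + 4} \left(-156\right) = 16 \cdot \frac{1}{14} \cdot \frac{1}{4} \frac{1}{- \frac{3}{4} + 4} \left(-156\right) = 16 \cdot \frac{1}{14} \cdot \frac{1}{4} \frac{1}{\frac{13}{4}} \left(-156\right) = 16 \cdot \frac{1}{14} \cdot \frac{1}{4} \cdot \frac{4}{13} \left(-156\right) = 16 \cdot \frac{1}{182} \left(-156\right) = \frac{8}{91} \left(-156\right) = - \frac{96}{7}$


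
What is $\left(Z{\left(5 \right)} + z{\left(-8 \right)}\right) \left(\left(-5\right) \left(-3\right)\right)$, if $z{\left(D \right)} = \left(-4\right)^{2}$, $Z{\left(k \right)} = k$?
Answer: $315$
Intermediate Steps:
$z{\left(D \right)} = 16$
$\left(Z{\left(5 \right)} + z{\left(-8 \right)}\right) \left(\left(-5\right) \left(-3\right)\right) = \left(5 + 16\right) \left(\left(-5\right) \left(-3\right)\right) = 21 \cdot 15 = 315$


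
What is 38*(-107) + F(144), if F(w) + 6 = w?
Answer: -3928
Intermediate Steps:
F(w) = -6 + w
38*(-107) + F(144) = 38*(-107) + (-6 + 144) = -4066 + 138 = -3928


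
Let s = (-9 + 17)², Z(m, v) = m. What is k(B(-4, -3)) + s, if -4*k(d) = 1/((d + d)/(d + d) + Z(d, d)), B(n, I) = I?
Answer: 513/8 ≈ 64.125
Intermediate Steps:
k(d) = -1/(4*(1 + d)) (k(d) = -1/(4*((d + d)/(d + d) + d)) = -1/(4*((2*d)/((2*d)) + d)) = -1/(4*((2*d)*(1/(2*d)) + d)) = -1/(4*(1 + d)))
s = 64 (s = 8² = 64)
k(B(-4, -3)) + s = -1/(4 + 4*(-3)) + 64 = -1/(4 - 12) + 64 = -1/(-8) + 64 = -1*(-⅛) + 64 = ⅛ + 64 = 513/8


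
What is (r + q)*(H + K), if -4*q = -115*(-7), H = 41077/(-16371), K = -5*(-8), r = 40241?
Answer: 98299668317/65484 ≈ 1.5011e+6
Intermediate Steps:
K = 40
H = -41077/16371 (H = 41077*(-1/16371) = -41077/16371 ≈ -2.5091)
q = -805/4 (q = -(-115)*(-7)/4 = -¼*805 = -805/4 ≈ -201.25)
(r + q)*(H + K) = (40241 - 805/4)*(-41077/16371 + 40) = (160159/4)*(613763/16371) = 98299668317/65484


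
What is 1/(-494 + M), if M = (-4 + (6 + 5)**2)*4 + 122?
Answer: 1/96 ≈ 0.010417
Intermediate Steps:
M = 590 (M = (-4 + 11**2)*4 + 122 = (-4 + 121)*4 + 122 = 117*4 + 122 = 468 + 122 = 590)
1/(-494 + M) = 1/(-494 + 590) = 1/96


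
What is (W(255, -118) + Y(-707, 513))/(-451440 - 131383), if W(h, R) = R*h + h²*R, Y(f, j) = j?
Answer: 7702527/582823 ≈ 13.216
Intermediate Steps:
W(h, R) = R*h + R*h²
(W(255, -118) + Y(-707, 513))/(-451440 - 131383) = (-118*255*(1 + 255) + 513)/(-451440 - 131383) = (-118*255*256 + 513)/(-582823) = (-7703040 + 513)*(-1/582823) = -7702527*(-1/582823) = 7702527/582823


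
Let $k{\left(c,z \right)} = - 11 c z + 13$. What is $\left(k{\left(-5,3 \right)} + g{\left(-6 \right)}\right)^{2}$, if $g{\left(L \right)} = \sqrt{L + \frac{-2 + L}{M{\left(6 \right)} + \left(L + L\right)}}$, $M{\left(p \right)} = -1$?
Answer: $\frac{\left(2314 + i \sqrt{910}\right)^{2}}{169} \approx 31679.0 + 826.09 i$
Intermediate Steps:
$k{\left(c,z \right)} = 13 - 11 c z$ ($k{\left(c,z \right)} = - 11 c z + 13 = 13 - 11 c z$)
$g{\left(L \right)} = \sqrt{L + \frac{-2 + L}{-1 + 2 L}}$ ($g{\left(L \right)} = \sqrt{L + \frac{-2 + L}{-1 + \left(L + L\right)}} = \sqrt{L + \frac{-2 + L}{-1 + 2 L}}$)
$\left(k{\left(-5,3 \right)} + g{\left(-6 \right)}\right)^{2} = \left(\left(13 - \left(-55\right) 3\right) + \sqrt{\frac{-2 - 6 - 6 \left(-1 + 2 \left(-6\right)\right)}{-1 + 2 \left(-6\right)}}\right)^{2} = \left(\left(13 + 165\right) + \sqrt{\frac{-2 - 6 - 6 \left(-1 - 12\right)}{-1 - 12}}\right)^{2} = \left(178 + \sqrt{\frac{-2 - 6 - -78}{-13}}\right)^{2} = \left(178 + \sqrt{- \frac{-2 - 6 + 78}{13}}\right)^{2} = \left(178 + \sqrt{\left(- \frac{1}{13}\right) 70}\right)^{2} = \left(178 + \sqrt{- \frac{70}{13}}\right)^{2} = \left(178 + \frac{i \sqrt{910}}{13}\right)^{2}$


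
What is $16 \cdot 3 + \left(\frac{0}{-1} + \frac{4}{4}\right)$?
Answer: $49$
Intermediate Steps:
$16 \cdot 3 + \left(\frac{0}{-1} + \frac{4}{4}\right) = 48 + \left(0 \left(-1\right) + 4 \cdot \frac{1}{4}\right) = 48 + \left(0 + 1\right) = 48 + 1 = 49$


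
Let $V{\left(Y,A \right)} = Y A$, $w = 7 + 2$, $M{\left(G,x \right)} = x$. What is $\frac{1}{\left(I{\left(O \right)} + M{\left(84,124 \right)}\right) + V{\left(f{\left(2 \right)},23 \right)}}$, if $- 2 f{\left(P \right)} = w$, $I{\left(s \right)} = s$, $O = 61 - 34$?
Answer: $\frac{2}{95} \approx 0.021053$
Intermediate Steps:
$O = 27$
$w = 9$
$f{\left(P \right)} = - \frac{9}{2}$ ($f{\left(P \right)} = \left(- \frac{1}{2}\right) 9 = - \frac{9}{2}$)
$V{\left(Y,A \right)} = A Y$
$\frac{1}{\left(I{\left(O \right)} + M{\left(84,124 \right)}\right) + V{\left(f{\left(2 \right)},23 \right)}} = \frac{1}{\left(27 + 124\right) + 23 \left(- \frac{9}{2}\right)} = \frac{1}{151 - \frac{207}{2}} = \frac{1}{\frac{95}{2}} = \frac{2}{95}$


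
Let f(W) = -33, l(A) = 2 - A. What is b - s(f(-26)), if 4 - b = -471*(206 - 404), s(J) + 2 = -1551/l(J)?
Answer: -3262269/35 ≈ -93208.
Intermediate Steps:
s(J) = -2 - 1551/(2 - J)
b = -93254 (b = 4 - (-471)*(206 - 404) = 4 - (-471)*(-198) = 4 - 1*93258 = 4 - 93258 = -93254)
b - s(f(-26)) = -93254 - (1555 - 2*(-33))/(-2 - 33) = -93254 - (1555 + 66)/(-35) = -93254 - (-1)*1621/35 = -93254 - 1*(-1621/35) = -93254 + 1621/35 = -3262269/35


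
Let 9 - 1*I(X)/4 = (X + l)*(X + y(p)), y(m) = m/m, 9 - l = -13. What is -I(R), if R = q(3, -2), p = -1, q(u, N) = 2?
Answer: 252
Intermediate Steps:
l = 22 (l = 9 - 1*(-13) = 9 + 13 = 22)
R = 2
y(m) = 1
I(X) = 36 - 4*(1 + X)*(22 + X) (I(X) = 36 - 4*(X + 22)*(X + 1) = 36 - 4*(22 + X)*(1 + X) = 36 - 4*(1 + X)*(22 + X))
-I(R) = -(-52 - 92*2 - 4*2²) = -(-52 - 184 - 4*4) = -(-52 - 184 - 16) = -1*(-252) = 252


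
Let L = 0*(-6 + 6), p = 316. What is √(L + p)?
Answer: 2*√79 ≈ 17.776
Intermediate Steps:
L = 0 (L = 0*0 = 0)
√(L + p) = √(0 + 316) = √316 = 2*√79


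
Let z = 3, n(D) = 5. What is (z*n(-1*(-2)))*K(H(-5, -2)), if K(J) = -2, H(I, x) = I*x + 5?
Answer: -30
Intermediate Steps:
H(I, x) = 5 + I*x
(z*n(-1*(-2)))*K(H(-5, -2)) = (3*5)*(-2) = 15*(-2) = -30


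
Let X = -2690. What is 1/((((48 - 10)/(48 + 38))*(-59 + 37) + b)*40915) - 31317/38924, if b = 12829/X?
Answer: -429521580793553/533852634703164 ≈ -0.80457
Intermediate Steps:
b = -12829/2690 (b = 12829/(-2690) = 12829*(-1/2690) = -12829/2690 ≈ -4.7691)
1/((((48 - 10)/(48 + 38))*(-59 + 37) + b)*40915) - 31317/38924 = 1/((((48 - 10)/(48 + 38))*(-59 + 37) - 12829/2690)*40915) - 31317/38924 = (1/40915)/((38/86)*(-22) - 12829/2690) - 31317*1/38924 = (1/40915)/((38*(1/86))*(-22) - 12829/2690) - 31317/38924 = (1/40915)/((19/43)*(-22) - 12829/2690) - 31317/38924 = (1/40915)/(-418/43 - 12829/2690) - 31317/38924 = (1/40915)/(-1676067/115670) - 31317/38924 = -115670/1676067*1/40915 - 31317/38924 = -23134/13715256261 - 31317/38924 = -429521580793553/533852634703164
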